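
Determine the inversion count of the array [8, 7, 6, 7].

Finding inversions in [8, 7, 6, 7]:

(0, 1): arr[0]=8 > arr[1]=7
(0, 2): arr[0]=8 > arr[2]=6
(0, 3): arr[0]=8 > arr[3]=7
(1, 2): arr[1]=7 > arr[2]=6

Total inversions: 4

The array has 4 inversion(s): (0,1), (0,2), (0,3), (1,2). Each pair (i,j) satisfies i < j and arr[i] > arr[j].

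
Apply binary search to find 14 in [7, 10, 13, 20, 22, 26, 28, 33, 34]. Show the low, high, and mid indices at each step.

Binary search for 14 in [7, 10, 13, 20, 22, 26, 28, 33, 34]:

lo=0, hi=8, mid=4, arr[mid]=22 -> 22 > 14, search left half
lo=0, hi=3, mid=1, arr[mid]=10 -> 10 < 14, search right half
lo=2, hi=3, mid=2, arr[mid]=13 -> 13 < 14, search right half
lo=3, hi=3, mid=3, arr[mid]=20 -> 20 > 14, search left half
lo=3 > hi=2, target 14 not found

Binary search determines that 14 is not in the array after 4 comparisons. The search space was exhausted without finding the target.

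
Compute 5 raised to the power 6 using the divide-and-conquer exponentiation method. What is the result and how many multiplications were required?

Computing 5^6 by squaring (build up from 5^1; each line after the first costs one multiplication):

5^1 = 5
5^2 = (5^1)^2 = 5^2 = 25
5^3 = 5 * 5^2 = 5 * 25 = 125
5^6 = (5^3)^2 = 125^2 = 15625

Result: 15625
Multiplications needed: 3 (3 lines after 5^1)

5^6 = 15625. Using exponentiation by squaring, this requires 3 multiplications. The key idea: if the exponent is even, square the half-power; if odd, multiply by the base once.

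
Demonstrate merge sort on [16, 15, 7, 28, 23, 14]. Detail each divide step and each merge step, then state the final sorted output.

Merge sort trace:

Split: [16, 15, 7, 28, 23, 14] -> [16, 15, 7] and [28, 23, 14]
  Split: [16, 15, 7] -> [16] and [15, 7]
    Split: [15, 7] -> [15] and [7]
    Merge: [15] + [7] -> [7, 15]
  Merge: [16] + [7, 15] -> [7, 15, 16]
  Split: [28, 23, 14] -> [28] and [23, 14]
    Split: [23, 14] -> [23] and [14]
    Merge: [23] + [14] -> [14, 23]
  Merge: [28] + [14, 23] -> [14, 23, 28]
Merge: [7, 15, 16] + [14, 23, 28] -> [7, 14, 15, 16, 23, 28]

Final sorted array: [7, 14, 15, 16, 23, 28]

The merge sort proceeds by recursively splitting the array and merging sorted halves.
After all merges, the sorted array is [7, 14, 15, 16, 23, 28].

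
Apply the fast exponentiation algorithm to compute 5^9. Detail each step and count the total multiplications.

Computing 5^9 by squaring (build up from 5^1; each line after the first costs one multiplication):

5^1 = 5
5^2 = (5^1)^2 = 5^2 = 25
5^4 = (5^2)^2 = 25^2 = 625
5^8 = (5^4)^2 = 625^2 = 390625
5^9 = 5 * 5^8 = 5 * 390625 = 1953125

Result: 1953125
Multiplications needed: 4 (4 lines after 5^1)

5^9 = 1953125. Using exponentiation by squaring, this requires 4 multiplications. The key idea: if the exponent is even, square the half-power; if odd, multiply by the base once.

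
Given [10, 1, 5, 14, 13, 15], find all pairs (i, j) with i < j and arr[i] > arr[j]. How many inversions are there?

Finding inversions in [10, 1, 5, 14, 13, 15]:

(0, 1): arr[0]=10 > arr[1]=1
(0, 2): arr[0]=10 > arr[2]=5
(3, 4): arr[3]=14 > arr[4]=13

Total inversions: 3

The array has 3 inversion(s): (0,1), (0,2), (3,4). Each pair (i,j) satisfies i < j and arr[i] > arr[j].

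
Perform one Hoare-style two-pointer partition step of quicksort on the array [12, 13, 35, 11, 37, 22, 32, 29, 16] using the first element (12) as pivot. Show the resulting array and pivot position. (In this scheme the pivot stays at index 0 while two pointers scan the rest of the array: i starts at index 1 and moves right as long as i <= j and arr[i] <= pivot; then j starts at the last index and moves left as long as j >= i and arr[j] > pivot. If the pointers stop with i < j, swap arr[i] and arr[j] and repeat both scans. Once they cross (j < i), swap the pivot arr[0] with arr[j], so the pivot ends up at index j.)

Hoare-style two-pointer partition with pivot = 12:

Initial array: [12, 13, 35, 11, 37, 22, 32, 29, 16]

Pointers start at i = 1, j = 8.
i stops at index 1 (arr[1]=13 > 12), j stops at index 3 (arr[3]=11 <= 12): swap arr[1] and arr[3], array becomes [12, 11, 35, 13, 37, 22, 32, 29, 16]
i ends at 2, j ends at 1: the pointers have crossed (j < i), so scanning stops.

Swap pivot arr[0] with arr[1] to place pivot at position 1: [11, 12, 35, 13, 37, 22, 32, 29, 16]
Pivot position: 1

After partitioning with pivot 12, the array becomes [11, 12, 35, 13, 37, 22, 32, 29, 16]. The pivot is placed at index 1. All elements to the left of the pivot are <= 12, and all elements to the right are > 12.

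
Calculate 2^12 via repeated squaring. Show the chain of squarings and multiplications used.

Computing 2^12 by squaring (build up from 2^1; each line after the first costs one multiplication):

2^1 = 2
2^2 = (2^1)^2 = 2^2 = 4
2^3 = 2 * 2^2 = 2 * 4 = 8
2^6 = (2^3)^2 = 8^2 = 64
2^12 = (2^6)^2 = 64^2 = 4096

Result: 4096
Multiplications needed: 4 (4 lines after 2^1)

2^12 = 4096. Using exponentiation by squaring, this requires 4 multiplications. The key idea: if the exponent is even, square the half-power; if odd, multiply by the base once.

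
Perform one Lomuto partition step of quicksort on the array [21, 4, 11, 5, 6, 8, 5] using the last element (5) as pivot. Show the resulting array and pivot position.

Lomuto partition with pivot = 5:

Initial array: [21, 4, 11, 5, 6, 8, 5]

arr[0]=21 > 5: no swap
arr[1]=4 <= 5: swap with position 0, array becomes [4, 21, 11, 5, 6, 8, 5]
arr[2]=11 > 5: no swap
arr[3]=5 <= 5: swap with position 1, array becomes [4, 5, 11, 21, 6, 8, 5]
arr[4]=6 > 5: no swap
arr[5]=8 > 5: no swap

Place pivot at position 2: [4, 5, 5, 21, 6, 8, 11]
Pivot position: 2

After partitioning with pivot 5, the array becomes [4, 5, 5, 21, 6, 8, 11]. The pivot is placed at index 2. All elements to the left of the pivot are <= 5, and all elements to the right are > 5.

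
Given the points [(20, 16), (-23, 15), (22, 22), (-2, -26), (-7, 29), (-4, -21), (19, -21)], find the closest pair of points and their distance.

Computing all pairwise distances among 7 points:

d((20, 16), (-23, 15)) = 43.0116
d((20, 16), (22, 22)) = 6.3246
d((20, 16), (-2, -26)) = 47.4131
d((20, 16), (-7, 29)) = 29.9666
d((20, 16), (-4, -21)) = 44.1022
d((20, 16), (19, -21)) = 37.0135
d((-23, 15), (22, 22)) = 45.5412
d((-23, 15), (-2, -26)) = 46.0652
d((-23, 15), (-7, 29)) = 21.2603
d((-23, 15), (-4, -21)) = 40.7063
d((-23, 15), (19, -21)) = 55.3173
d((22, 22), (-2, -26)) = 53.6656
d((22, 22), (-7, 29)) = 29.8329
d((22, 22), (-4, -21)) = 50.2494
d((22, 22), (19, -21)) = 43.1045
d((-2, -26), (-7, 29)) = 55.2268
d((-2, -26), (-4, -21)) = 5.3852 <-- minimum
d((-2, -26), (19, -21)) = 21.587
d((-7, 29), (-4, -21)) = 50.0899
d((-7, 29), (19, -21)) = 56.356
d((-4, -21), (19, -21)) = 23.0

Closest pair: (-2, -26) and (-4, -21) with distance 5.3852

The closest pair is (-2, -26) and (-4, -21) with Euclidean distance 5.3852. For 7 points, brute-force pairwise comparison is shown above. For large n, the divide-and-conquer algorithm (sort by x, recurse on halves, check the dividing strip) achieves O(n log n).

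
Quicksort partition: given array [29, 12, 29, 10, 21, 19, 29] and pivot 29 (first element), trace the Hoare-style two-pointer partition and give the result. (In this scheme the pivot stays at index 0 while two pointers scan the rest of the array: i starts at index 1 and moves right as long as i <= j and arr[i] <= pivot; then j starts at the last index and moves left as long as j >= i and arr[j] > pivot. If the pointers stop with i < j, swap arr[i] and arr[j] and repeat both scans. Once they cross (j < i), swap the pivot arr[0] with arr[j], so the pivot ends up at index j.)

Hoare-style two-pointer partition with pivot = 29:

Initial array: [29, 12, 29, 10, 21, 19, 29]

Pointers start at i = 1, j = 6.
i ends at 7, j ends at 6: the pointers have crossed (j < i), so scanning stops.

Swap pivot arr[0] with arr[6] to place pivot at position 6: [29, 12, 29, 10, 21, 19, 29]
Pivot position: 6

After partitioning with pivot 29, the array becomes [29, 12, 29, 10, 21, 19, 29]. The pivot is placed at index 6. All elements to the left of the pivot are <= 29, and all elements to the right are > 29.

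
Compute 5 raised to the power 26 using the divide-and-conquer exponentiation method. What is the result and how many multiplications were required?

Computing 5^26 by squaring (build up from 5^1; each line after the first costs one multiplication):

5^1 = 5
5^2 = (5^1)^2 = 5^2 = 25
5^3 = 5 * 5^2 = 5 * 25 = 125
5^6 = (5^3)^2 = 125^2 = 15625
5^12 = (5^6)^2 = 15625^2 = 244140625
5^13 = 5 * 5^12 = 5 * 244140625 = 1220703125
5^26 = (5^13)^2 = 1220703125^2 = 1490116119384765625

Result: 1490116119384765625
Multiplications needed: 6 (6 lines after 5^1)

5^26 = 1490116119384765625. Using exponentiation by squaring, this requires 6 multiplications. The key idea: if the exponent is even, square the half-power; if odd, multiply by the base once.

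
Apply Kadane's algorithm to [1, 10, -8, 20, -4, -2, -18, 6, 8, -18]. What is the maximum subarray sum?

Using Kadane's algorithm on [1, 10, -8, 20, -4, -2, -18, 6, 8, -18]:

Scanning through the array:
Position 1 (value 10): max_ending_here = 11, max_so_far = 11
Position 2 (value -8): max_ending_here = 3, max_so_far = 11
Position 3 (value 20): max_ending_here = 23, max_so_far = 23
Position 4 (value -4): max_ending_here = 19, max_so_far = 23
Position 5 (value -2): max_ending_here = 17, max_so_far = 23
Position 6 (value -18): max_ending_here = -1, max_so_far = 23
Position 7 (value 6): max_ending_here = 6, max_so_far = 23
Position 8 (value 8): max_ending_here = 14, max_so_far = 23
Position 9 (value -18): max_ending_here = -4, max_so_far = 23

Maximum subarray: [1, 10, -8, 20]
Maximum sum: 23

The maximum subarray is [1, 10, -8, 20] with sum 23. This subarray runs from index 0 to index 3.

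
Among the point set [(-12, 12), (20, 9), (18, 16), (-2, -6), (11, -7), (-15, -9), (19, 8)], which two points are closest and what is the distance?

Computing all pairwise distances among 7 points:

d((-12, 12), (20, 9)) = 32.1403
d((-12, 12), (18, 16)) = 30.2655
d((-12, 12), (-2, -6)) = 20.5913
d((-12, 12), (11, -7)) = 29.8329
d((-12, 12), (-15, -9)) = 21.2132
d((-12, 12), (19, 8)) = 31.257
d((20, 9), (18, 16)) = 7.2801
d((20, 9), (-2, -6)) = 26.6271
d((20, 9), (11, -7)) = 18.3576
d((20, 9), (-15, -9)) = 39.3573
d((20, 9), (19, 8)) = 1.4142 <-- minimum
d((18, 16), (-2, -6)) = 29.7321
d((18, 16), (11, -7)) = 24.0416
d((18, 16), (-15, -9)) = 41.4005
d((18, 16), (19, 8)) = 8.0623
d((-2, -6), (11, -7)) = 13.0384
d((-2, -6), (-15, -9)) = 13.3417
d((-2, -6), (19, 8)) = 25.2389
d((11, -7), (-15, -9)) = 26.0768
d((11, -7), (19, 8)) = 17.0
d((-15, -9), (19, 8)) = 38.0132

Closest pair: (20, 9) and (19, 8) with distance 1.4142

The closest pair is (20, 9) and (19, 8) with Euclidean distance 1.4142. For 7 points, brute-force pairwise comparison is shown above. For large n, the divide-and-conquer algorithm (sort by x, recurse on halves, check the dividing strip) achieves O(n log n).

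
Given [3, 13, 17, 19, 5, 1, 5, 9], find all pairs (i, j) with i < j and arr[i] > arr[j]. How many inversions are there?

Finding inversions in [3, 13, 17, 19, 5, 1, 5, 9]:

(0, 5): arr[0]=3 > arr[5]=1
(1, 4): arr[1]=13 > arr[4]=5
(1, 5): arr[1]=13 > arr[5]=1
(1, 6): arr[1]=13 > arr[6]=5
(1, 7): arr[1]=13 > arr[7]=9
(2, 4): arr[2]=17 > arr[4]=5
(2, 5): arr[2]=17 > arr[5]=1
(2, 6): arr[2]=17 > arr[6]=5
(2, 7): arr[2]=17 > arr[7]=9
(3, 4): arr[3]=19 > arr[4]=5
(3, 5): arr[3]=19 > arr[5]=1
(3, 6): arr[3]=19 > arr[6]=5
(3, 7): arr[3]=19 > arr[7]=9
(4, 5): arr[4]=5 > arr[5]=1

Total inversions: 14

The array has 14 inversion(s): (0,5), (1,4), (1,5), (1,6), (1,7), (2,4), (2,5), (2,6), (2,7), (3,4), (3,5), (3,6), (3,7), (4,5). Each pair (i,j) satisfies i < j and arr[i] > arr[j].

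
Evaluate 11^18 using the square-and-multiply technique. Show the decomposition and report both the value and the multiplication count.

Computing 11^18 by squaring (build up from 11^1; each line after the first costs one multiplication):

11^1 = 11
11^2 = (11^1)^2 = 11^2 = 121
11^4 = (11^2)^2 = 121^2 = 14641
11^8 = (11^4)^2 = 14641^2 = 214358881
11^9 = 11 * 11^8 = 11 * 214358881 = 2357947691
11^18 = (11^9)^2 = 2357947691^2 = 5559917313492231481

Result: 5559917313492231481
Multiplications needed: 5 (5 lines after 11^1)

11^18 = 5559917313492231481. Using exponentiation by squaring, this requires 5 multiplications. The key idea: if the exponent is even, square the half-power; if odd, multiply by the base once.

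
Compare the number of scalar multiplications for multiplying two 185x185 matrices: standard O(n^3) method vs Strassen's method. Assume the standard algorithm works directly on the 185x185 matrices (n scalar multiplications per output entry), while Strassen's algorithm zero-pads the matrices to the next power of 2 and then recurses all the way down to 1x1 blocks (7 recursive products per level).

Matrix multiplication for 185x185 matrices:

Strassen's algorithm requires power-of-2 dimensions. Pad 185x185 to 256x256 (next power of 2).

Standard algorithm: 185^3 = 6331625 multiplications
Strassen's algorithm: 7^(log2(256)) = 7^8 = 5764801 multiplications
Savings: 6331625 - 5764801 = 566824 multiplications

Standard: 6331625 multiplications (185^3). Strassen: 5764801 multiplications (7^8, after padding to 256x256). Strassen reduces 8 recursive multiplications to 7 at each level.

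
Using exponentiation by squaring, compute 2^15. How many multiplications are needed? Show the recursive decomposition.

Computing 2^15 by squaring (build up from 2^1; each line after the first costs one multiplication):

2^1 = 2
2^2 = (2^1)^2 = 2^2 = 4
2^3 = 2 * 2^2 = 2 * 4 = 8
2^6 = (2^3)^2 = 8^2 = 64
2^7 = 2 * 2^6 = 2 * 64 = 128
2^14 = (2^7)^2 = 128^2 = 16384
2^15 = 2 * 2^14 = 2 * 16384 = 32768

Result: 32768
Multiplications needed: 6 (6 lines after 2^1)

2^15 = 32768. Using exponentiation by squaring, this requires 6 multiplications. The key idea: if the exponent is even, square the half-power; if odd, multiply by the base once.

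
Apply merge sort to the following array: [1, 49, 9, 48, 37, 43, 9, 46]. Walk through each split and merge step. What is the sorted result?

Merge sort trace:

Split: [1, 49, 9, 48, 37, 43, 9, 46] -> [1, 49, 9, 48] and [37, 43, 9, 46]
  Split: [1, 49, 9, 48] -> [1, 49] and [9, 48]
    Split: [1, 49] -> [1] and [49]
    Merge: [1] + [49] -> [1, 49]
    Split: [9, 48] -> [9] and [48]
    Merge: [9] + [48] -> [9, 48]
  Merge: [1, 49] + [9, 48] -> [1, 9, 48, 49]
  Split: [37, 43, 9, 46] -> [37, 43] and [9, 46]
    Split: [37, 43] -> [37] and [43]
    Merge: [37] + [43] -> [37, 43]
    Split: [9, 46] -> [9] and [46]
    Merge: [9] + [46] -> [9, 46]
  Merge: [37, 43] + [9, 46] -> [9, 37, 43, 46]
Merge: [1, 9, 48, 49] + [9, 37, 43, 46] -> [1, 9, 9, 37, 43, 46, 48, 49]

Final sorted array: [1, 9, 9, 37, 43, 46, 48, 49]

The merge sort proceeds by recursively splitting the array and merging sorted halves.
After all merges, the sorted array is [1, 9, 9, 37, 43, 46, 48, 49].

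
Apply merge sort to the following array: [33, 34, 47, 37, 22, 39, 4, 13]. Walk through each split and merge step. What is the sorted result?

Merge sort trace:

Split: [33, 34, 47, 37, 22, 39, 4, 13] -> [33, 34, 47, 37] and [22, 39, 4, 13]
  Split: [33, 34, 47, 37] -> [33, 34] and [47, 37]
    Split: [33, 34] -> [33] and [34]
    Merge: [33] + [34] -> [33, 34]
    Split: [47, 37] -> [47] and [37]
    Merge: [47] + [37] -> [37, 47]
  Merge: [33, 34] + [37, 47] -> [33, 34, 37, 47]
  Split: [22, 39, 4, 13] -> [22, 39] and [4, 13]
    Split: [22, 39] -> [22] and [39]
    Merge: [22] + [39] -> [22, 39]
    Split: [4, 13] -> [4] and [13]
    Merge: [4] + [13] -> [4, 13]
  Merge: [22, 39] + [4, 13] -> [4, 13, 22, 39]
Merge: [33, 34, 37, 47] + [4, 13, 22, 39] -> [4, 13, 22, 33, 34, 37, 39, 47]

Final sorted array: [4, 13, 22, 33, 34, 37, 39, 47]

The merge sort proceeds by recursively splitting the array and merging sorted halves.
After all merges, the sorted array is [4, 13, 22, 33, 34, 37, 39, 47].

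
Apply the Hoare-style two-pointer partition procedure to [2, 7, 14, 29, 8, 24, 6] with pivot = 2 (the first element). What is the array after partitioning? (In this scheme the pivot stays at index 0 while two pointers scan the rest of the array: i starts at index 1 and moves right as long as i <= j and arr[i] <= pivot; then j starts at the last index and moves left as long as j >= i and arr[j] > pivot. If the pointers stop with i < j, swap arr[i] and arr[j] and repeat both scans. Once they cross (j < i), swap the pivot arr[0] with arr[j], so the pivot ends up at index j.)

Hoare-style two-pointer partition with pivot = 2:

Initial array: [2, 7, 14, 29, 8, 24, 6]

Pointers start at i = 1, j = 6.
i ends at 1, j ends at 0: the pointers have crossed (j < i), so scanning stops.

j = 0, so swapping arr[0] with arr[j] leaves the pivot at position 0: [2, 7, 14, 29, 8, 24, 6]
Pivot position: 0

After partitioning with pivot 2, the array becomes [2, 7, 14, 29, 8, 24, 6]. The pivot is placed at index 0. All elements to the left of the pivot are <= 2, and all elements to the right are > 2.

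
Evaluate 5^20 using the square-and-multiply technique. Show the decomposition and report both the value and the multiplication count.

Computing 5^20 by squaring (build up from 5^1; each line after the first costs one multiplication):

5^1 = 5
5^2 = (5^1)^2 = 5^2 = 25
5^4 = (5^2)^2 = 25^2 = 625
5^5 = 5 * 5^4 = 5 * 625 = 3125
5^10 = (5^5)^2 = 3125^2 = 9765625
5^20 = (5^10)^2 = 9765625^2 = 95367431640625

Result: 95367431640625
Multiplications needed: 5 (5 lines after 5^1)

5^20 = 95367431640625. Using exponentiation by squaring, this requires 5 multiplications. The key idea: if the exponent is even, square the half-power; if odd, multiply by the base once.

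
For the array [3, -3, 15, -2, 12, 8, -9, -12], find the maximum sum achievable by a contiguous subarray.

Using Kadane's algorithm on [3, -3, 15, -2, 12, 8, -9, -12]:

Scanning through the array:
Position 1 (value -3): max_ending_here = 0, max_so_far = 3
Position 2 (value 15): max_ending_here = 15, max_so_far = 15
Position 3 (value -2): max_ending_here = 13, max_so_far = 15
Position 4 (value 12): max_ending_here = 25, max_so_far = 25
Position 5 (value 8): max_ending_here = 33, max_so_far = 33
Position 6 (value -9): max_ending_here = 24, max_so_far = 33
Position 7 (value -12): max_ending_here = 12, max_so_far = 33

Maximum subarray: [3, -3, 15, -2, 12, 8]
Maximum sum: 33

The maximum subarray is [3, -3, 15, -2, 12, 8] with sum 33. This subarray runs from index 0 to index 5.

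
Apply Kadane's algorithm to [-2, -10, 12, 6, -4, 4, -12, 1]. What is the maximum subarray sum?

Using Kadane's algorithm on [-2, -10, 12, 6, -4, 4, -12, 1]:

Scanning through the array:
Position 1 (value -10): max_ending_here = -10, max_so_far = -2
Position 2 (value 12): max_ending_here = 12, max_so_far = 12
Position 3 (value 6): max_ending_here = 18, max_so_far = 18
Position 4 (value -4): max_ending_here = 14, max_so_far = 18
Position 5 (value 4): max_ending_here = 18, max_so_far = 18
Position 6 (value -12): max_ending_here = 6, max_so_far = 18
Position 7 (value 1): max_ending_here = 7, max_so_far = 18

Maximum subarray: [12, 6]
Maximum sum: 18

The maximum subarray is [12, 6] with sum 18. This subarray runs from index 2 to index 3.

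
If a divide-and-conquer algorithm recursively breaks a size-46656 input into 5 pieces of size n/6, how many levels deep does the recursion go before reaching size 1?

For divide and conquer with division factor 6:

Problem sizes at each level:
Level 0: 46656
Level 1: 7776
Level 2: 1296
Level 3: 216
Level 4: 36
Level 5: 6
Level 6: 1

The root is level 0 and the size-1 base case is level 6 (the tree spans levels 0 through 6, i.e. 7 levels counting the root), so the depth is the number of divisions: log_6(46656) = 6

The recursion tree depth is log_6(46656) = 6. At each level, the problem size is divided by 6, so it takes 6 divisions to reduce to a base case of size 1. The algorithm makes 5 recursive calls at each level.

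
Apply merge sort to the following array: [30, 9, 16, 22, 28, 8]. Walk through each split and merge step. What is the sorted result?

Merge sort trace:

Split: [30, 9, 16, 22, 28, 8] -> [30, 9, 16] and [22, 28, 8]
  Split: [30, 9, 16] -> [30] and [9, 16]
    Split: [9, 16] -> [9] and [16]
    Merge: [9] + [16] -> [9, 16]
  Merge: [30] + [9, 16] -> [9, 16, 30]
  Split: [22, 28, 8] -> [22] and [28, 8]
    Split: [28, 8] -> [28] and [8]
    Merge: [28] + [8] -> [8, 28]
  Merge: [22] + [8, 28] -> [8, 22, 28]
Merge: [9, 16, 30] + [8, 22, 28] -> [8, 9, 16, 22, 28, 30]

Final sorted array: [8, 9, 16, 22, 28, 30]

The merge sort proceeds by recursively splitting the array and merging sorted halves.
After all merges, the sorted array is [8, 9, 16, 22, 28, 30].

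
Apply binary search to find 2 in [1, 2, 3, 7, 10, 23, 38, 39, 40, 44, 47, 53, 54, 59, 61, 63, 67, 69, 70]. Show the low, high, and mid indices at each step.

Binary search for 2 in [1, 2, 3, 7, 10, 23, 38, 39, 40, 44, 47, 53, 54, 59, 61, 63, 67, 69, 70]:

lo=0, hi=18, mid=9, arr[mid]=44 -> 44 > 2, search left half
lo=0, hi=8, mid=4, arr[mid]=10 -> 10 > 2, search left half
lo=0, hi=3, mid=1, arr[mid]=2 -> Found target at index 1!

Binary search finds 2 at index 1 after 3 comparisons. The search repeatedly halves the search space by comparing with the middle element.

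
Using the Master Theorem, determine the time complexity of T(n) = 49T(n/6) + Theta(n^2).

Master Theorem for T(n) = 49T(n/6) + O(n^2):

a = 49, b = 6, c = 2
log_b(a) = log_6(49) = 2.1721

Case 1: c = 2 < log_6(49) = 2.1721
T(n) = O(n^(log_6 49))

For T(n) = 49T(n/6) + O(n^2): log_6(49) = 2.1721. This is Case 1 of the Master Theorem (c < log_b(a), work dominated by leaves), giving O(n^(log_6 49)).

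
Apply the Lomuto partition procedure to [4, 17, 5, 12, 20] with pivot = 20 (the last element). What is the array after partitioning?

Lomuto partition with pivot = 20:

Initial array: [4, 17, 5, 12, 20]

arr[0]=4 <= 20: swap with position 0, array becomes [4, 17, 5, 12, 20]
arr[1]=17 <= 20: swap with position 1, array becomes [4, 17, 5, 12, 20]
arr[2]=5 <= 20: swap with position 2, array becomes [4, 17, 5, 12, 20]
arr[3]=12 <= 20: swap with position 3, array becomes [4, 17, 5, 12, 20]

Place pivot at position 4: [4, 17, 5, 12, 20]
Pivot position: 4

After partitioning with pivot 20, the array becomes [4, 17, 5, 12, 20]. The pivot is placed at index 4. All elements to the left of the pivot are <= 20, and all elements to the right are > 20.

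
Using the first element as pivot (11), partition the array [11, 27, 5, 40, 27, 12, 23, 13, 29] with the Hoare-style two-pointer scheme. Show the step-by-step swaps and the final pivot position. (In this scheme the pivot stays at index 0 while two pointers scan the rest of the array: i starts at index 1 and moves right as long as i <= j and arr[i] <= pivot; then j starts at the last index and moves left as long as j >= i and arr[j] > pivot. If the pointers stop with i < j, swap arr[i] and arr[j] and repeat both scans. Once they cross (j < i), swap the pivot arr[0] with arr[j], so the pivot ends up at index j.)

Hoare-style two-pointer partition with pivot = 11:

Initial array: [11, 27, 5, 40, 27, 12, 23, 13, 29]

Pointers start at i = 1, j = 8.
i stops at index 1 (arr[1]=27 > 11), j stops at index 2 (arr[2]=5 <= 11): swap arr[1] and arr[2], array becomes [11, 5, 27, 40, 27, 12, 23, 13, 29]
i ends at 2, j ends at 1: the pointers have crossed (j < i), so scanning stops.

Swap pivot arr[0] with arr[1] to place pivot at position 1: [5, 11, 27, 40, 27, 12, 23, 13, 29]
Pivot position: 1

After partitioning with pivot 11, the array becomes [5, 11, 27, 40, 27, 12, 23, 13, 29]. The pivot is placed at index 1. All elements to the left of the pivot are <= 11, and all elements to the right are > 11.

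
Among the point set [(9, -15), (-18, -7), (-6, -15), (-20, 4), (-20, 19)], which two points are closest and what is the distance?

Computing all pairwise distances among 5 points:

d((9, -15), (-18, -7)) = 28.1603
d((9, -15), (-6, -15)) = 15.0
d((9, -15), (-20, 4)) = 34.6699
d((9, -15), (-20, 19)) = 44.6878
d((-18, -7), (-6, -15)) = 14.4222
d((-18, -7), (-20, 4)) = 11.1803 <-- minimum
d((-18, -7), (-20, 19)) = 26.0768
d((-6, -15), (-20, 4)) = 23.6008
d((-6, -15), (-20, 19)) = 36.7696
d((-20, 4), (-20, 19)) = 15.0

Closest pair: (-18, -7) and (-20, 4) with distance 11.1803

The closest pair is (-18, -7) and (-20, 4) with Euclidean distance 11.1803. For 5 points, brute-force pairwise comparison is shown above. For large n, the divide-and-conquer algorithm (sort by x, recurse on halves, check the dividing strip) achieves O(n log n).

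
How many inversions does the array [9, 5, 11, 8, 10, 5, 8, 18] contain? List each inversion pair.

Finding inversions in [9, 5, 11, 8, 10, 5, 8, 18]:

(0, 1): arr[0]=9 > arr[1]=5
(0, 3): arr[0]=9 > arr[3]=8
(0, 5): arr[0]=9 > arr[5]=5
(0, 6): arr[0]=9 > arr[6]=8
(2, 3): arr[2]=11 > arr[3]=8
(2, 4): arr[2]=11 > arr[4]=10
(2, 5): arr[2]=11 > arr[5]=5
(2, 6): arr[2]=11 > arr[6]=8
(3, 5): arr[3]=8 > arr[5]=5
(4, 5): arr[4]=10 > arr[5]=5
(4, 6): arr[4]=10 > arr[6]=8

Total inversions: 11

The array has 11 inversion(s): (0,1), (0,3), (0,5), (0,6), (2,3), (2,4), (2,5), (2,6), (3,5), (4,5), (4,6). Each pair (i,j) satisfies i < j and arr[i] > arr[j].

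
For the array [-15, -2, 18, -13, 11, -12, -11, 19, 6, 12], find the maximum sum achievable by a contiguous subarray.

Using Kadane's algorithm on [-15, -2, 18, -13, 11, -12, -11, 19, 6, 12]:

Scanning through the array:
Position 1 (value -2): max_ending_here = -2, max_so_far = -2
Position 2 (value 18): max_ending_here = 18, max_so_far = 18
Position 3 (value -13): max_ending_here = 5, max_so_far = 18
Position 4 (value 11): max_ending_here = 16, max_so_far = 18
Position 5 (value -12): max_ending_here = 4, max_so_far = 18
Position 6 (value -11): max_ending_here = -7, max_so_far = 18
Position 7 (value 19): max_ending_here = 19, max_so_far = 19
Position 8 (value 6): max_ending_here = 25, max_so_far = 25
Position 9 (value 12): max_ending_here = 37, max_so_far = 37

Maximum subarray: [19, 6, 12]
Maximum sum: 37

The maximum subarray is [19, 6, 12] with sum 37. This subarray runs from index 7 to index 9.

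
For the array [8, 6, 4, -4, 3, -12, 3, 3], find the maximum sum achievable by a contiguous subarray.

Using Kadane's algorithm on [8, 6, 4, -4, 3, -12, 3, 3]:

Scanning through the array:
Position 1 (value 6): max_ending_here = 14, max_so_far = 14
Position 2 (value 4): max_ending_here = 18, max_so_far = 18
Position 3 (value -4): max_ending_here = 14, max_so_far = 18
Position 4 (value 3): max_ending_here = 17, max_so_far = 18
Position 5 (value -12): max_ending_here = 5, max_so_far = 18
Position 6 (value 3): max_ending_here = 8, max_so_far = 18
Position 7 (value 3): max_ending_here = 11, max_so_far = 18

Maximum subarray: [8, 6, 4]
Maximum sum: 18

The maximum subarray is [8, 6, 4] with sum 18. This subarray runs from index 0 to index 2.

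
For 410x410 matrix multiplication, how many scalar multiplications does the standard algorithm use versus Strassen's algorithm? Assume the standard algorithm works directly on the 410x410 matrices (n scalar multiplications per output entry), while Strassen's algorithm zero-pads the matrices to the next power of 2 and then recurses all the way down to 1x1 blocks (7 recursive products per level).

Matrix multiplication for 410x410 matrices:

Strassen's algorithm requires power-of-2 dimensions. Pad 410x410 to 512x512 (next power of 2).

Standard algorithm: 410^3 = 68921000 multiplications
Strassen's algorithm: 7^(log2(512)) = 7^9 = 40353607 multiplications
Savings: 68921000 - 40353607 = 28567393 multiplications

Standard: 68921000 multiplications (410^3). Strassen: 40353607 multiplications (7^9, after padding to 512x512). Strassen reduces 8 recursive multiplications to 7 at each level.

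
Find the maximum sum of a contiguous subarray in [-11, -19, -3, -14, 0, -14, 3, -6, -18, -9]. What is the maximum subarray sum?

Using Kadane's algorithm on [-11, -19, -3, -14, 0, -14, 3, -6, -18, -9]:

Scanning through the array:
Position 1 (value -19): max_ending_here = -19, max_so_far = -11
Position 2 (value -3): max_ending_here = -3, max_so_far = -3
Position 3 (value -14): max_ending_here = -14, max_so_far = -3
Position 4 (value 0): max_ending_here = 0, max_so_far = 0
Position 5 (value -14): max_ending_here = -14, max_so_far = 0
Position 6 (value 3): max_ending_here = 3, max_so_far = 3
Position 7 (value -6): max_ending_here = -3, max_so_far = 3
Position 8 (value -18): max_ending_here = -18, max_so_far = 3
Position 9 (value -9): max_ending_here = -9, max_so_far = 3

Maximum subarray: [3]
Maximum sum: 3

The maximum subarray is [3] with sum 3. This subarray runs from index 6 to index 6.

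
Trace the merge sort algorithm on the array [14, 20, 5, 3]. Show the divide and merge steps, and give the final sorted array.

Merge sort trace:

Split: [14, 20, 5, 3] -> [14, 20] and [5, 3]
  Split: [14, 20] -> [14] and [20]
  Merge: [14] + [20] -> [14, 20]
  Split: [5, 3] -> [5] and [3]
  Merge: [5] + [3] -> [3, 5]
Merge: [14, 20] + [3, 5] -> [3, 5, 14, 20]

Final sorted array: [3, 5, 14, 20]

The merge sort proceeds by recursively splitting the array and merging sorted halves.
After all merges, the sorted array is [3, 5, 14, 20].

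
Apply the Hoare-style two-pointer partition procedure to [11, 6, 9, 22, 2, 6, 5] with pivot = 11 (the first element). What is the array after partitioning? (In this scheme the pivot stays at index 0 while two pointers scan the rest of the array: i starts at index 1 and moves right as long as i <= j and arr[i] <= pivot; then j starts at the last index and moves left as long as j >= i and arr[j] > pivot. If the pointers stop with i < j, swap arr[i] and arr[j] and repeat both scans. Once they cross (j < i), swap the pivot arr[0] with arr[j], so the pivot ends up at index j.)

Hoare-style two-pointer partition with pivot = 11:

Initial array: [11, 6, 9, 22, 2, 6, 5]

Pointers start at i = 1, j = 6.
i stops at index 3 (arr[3]=22 > 11), j stops at index 6 (arr[6]=5 <= 11): swap arr[3] and arr[6], array becomes [11, 6, 9, 5, 2, 6, 22]
i ends at 6, j ends at 5: the pointers have crossed (j < i), so scanning stops.

Swap pivot arr[0] with arr[5] to place pivot at position 5: [6, 6, 9, 5, 2, 11, 22]
Pivot position: 5

After partitioning with pivot 11, the array becomes [6, 6, 9, 5, 2, 11, 22]. The pivot is placed at index 5. All elements to the left of the pivot are <= 11, and all elements to the right are > 11.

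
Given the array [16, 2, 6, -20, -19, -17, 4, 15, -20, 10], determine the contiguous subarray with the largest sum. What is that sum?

Using Kadane's algorithm on [16, 2, 6, -20, -19, -17, 4, 15, -20, 10]:

Scanning through the array:
Position 1 (value 2): max_ending_here = 18, max_so_far = 18
Position 2 (value 6): max_ending_here = 24, max_so_far = 24
Position 3 (value -20): max_ending_here = 4, max_so_far = 24
Position 4 (value -19): max_ending_here = -15, max_so_far = 24
Position 5 (value -17): max_ending_here = -17, max_so_far = 24
Position 6 (value 4): max_ending_here = 4, max_so_far = 24
Position 7 (value 15): max_ending_here = 19, max_so_far = 24
Position 8 (value -20): max_ending_here = -1, max_so_far = 24
Position 9 (value 10): max_ending_here = 10, max_so_far = 24

Maximum subarray: [16, 2, 6]
Maximum sum: 24

The maximum subarray is [16, 2, 6] with sum 24. This subarray runs from index 0 to index 2.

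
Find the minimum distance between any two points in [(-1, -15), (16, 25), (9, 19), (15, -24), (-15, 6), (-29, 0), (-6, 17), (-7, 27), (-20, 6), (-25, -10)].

Computing all pairwise distances among 10 points:

d((-1, -15), (16, 25)) = 43.4626
d((-1, -15), (9, 19)) = 35.4401
d((-1, -15), (15, -24)) = 18.3576
d((-1, -15), (-15, 6)) = 25.2389
d((-1, -15), (-29, 0)) = 31.7648
d((-1, -15), (-6, 17)) = 32.3883
d((-1, -15), (-7, 27)) = 42.4264
d((-1, -15), (-20, 6)) = 28.3196
d((-1, -15), (-25, -10)) = 24.5153
d((16, 25), (9, 19)) = 9.2195
d((16, 25), (15, -24)) = 49.0102
d((16, 25), (-15, 6)) = 36.3593
d((16, 25), (-29, 0)) = 51.4782
d((16, 25), (-6, 17)) = 23.4094
d((16, 25), (-7, 27)) = 23.0868
d((16, 25), (-20, 6)) = 40.7063
d((16, 25), (-25, -10)) = 53.9073
d((9, 19), (15, -24)) = 43.4166
d((9, 19), (-15, 6)) = 27.2947
d((9, 19), (-29, 0)) = 42.4853
d((9, 19), (-6, 17)) = 15.1327
d((9, 19), (-7, 27)) = 17.8885
d((9, 19), (-20, 6)) = 31.7805
d((9, 19), (-25, -10)) = 44.6878
d((15, -24), (-15, 6)) = 42.4264
d((15, -24), (-29, 0)) = 50.1199
d((15, -24), (-6, 17)) = 46.0652
d((15, -24), (-7, 27)) = 55.5428
d((15, -24), (-20, 6)) = 46.0977
d((15, -24), (-25, -10)) = 42.3792
d((-15, 6), (-29, 0)) = 15.2315
d((-15, 6), (-6, 17)) = 14.2127
d((-15, 6), (-7, 27)) = 22.4722
d((-15, 6), (-20, 6)) = 5.0 <-- minimum
d((-15, 6), (-25, -10)) = 18.868
d((-29, 0), (-6, 17)) = 28.6007
d((-29, 0), (-7, 27)) = 34.8281
d((-29, 0), (-20, 6)) = 10.8167
d((-29, 0), (-25, -10)) = 10.7703
d((-6, 17), (-7, 27)) = 10.0499
d((-6, 17), (-20, 6)) = 17.8045
d((-6, 17), (-25, -10)) = 33.0151
d((-7, 27), (-20, 6)) = 24.6982
d((-7, 27), (-25, -10)) = 41.1461
d((-20, 6), (-25, -10)) = 16.7631

Closest pair: (-15, 6) and (-20, 6) with distance 5.0

The closest pair is (-15, 6) and (-20, 6) with Euclidean distance 5.0. For 10 points, brute-force pairwise comparison is shown above. For large n, the divide-and-conquer algorithm (sort by x, recurse on halves, check the dividing strip) achieves O(n log n).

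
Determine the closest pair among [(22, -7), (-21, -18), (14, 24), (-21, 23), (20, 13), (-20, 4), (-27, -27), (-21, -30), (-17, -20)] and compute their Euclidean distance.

Computing all pairwise distances among 9 points:

d((22, -7), (-21, -18)) = 44.3847
d((22, -7), (14, 24)) = 32.0156
d((22, -7), (-21, 23)) = 52.4309
d((22, -7), (20, 13)) = 20.0998
d((22, -7), (-20, 4)) = 43.4166
d((22, -7), (-27, -27)) = 52.9245
d((22, -7), (-21, -30)) = 48.7647
d((22, -7), (-17, -20)) = 41.1096
d((-21, -18), (14, 24)) = 54.6717
d((-21, -18), (-21, 23)) = 41.0
d((-21, -18), (20, 13)) = 51.4004
d((-21, -18), (-20, 4)) = 22.0227
d((-21, -18), (-27, -27)) = 10.8167
d((-21, -18), (-21, -30)) = 12.0
d((-21, -18), (-17, -20)) = 4.4721 <-- minimum
d((14, 24), (-21, 23)) = 35.0143
d((14, 24), (20, 13)) = 12.53
d((14, 24), (-20, 4)) = 39.4462
d((14, 24), (-27, -27)) = 65.437
d((14, 24), (-21, -30)) = 64.3506
d((14, 24), (-17, -20)) = 53.8238
d((-21, 23), (20, 13)) = 42.2019
d((-21, 23), (-20, 4)) = 19.0263
d((-21, 23), (-27, -27)) = 50.3587
d((-21, 23), (-21, -30)) = 53.0
d((-21, 23), (-17, -20)) = 43.1856
d((20, 13), (-20, 4)) = 41.0
d((20, 13), (-27, -27)) = 61.7171
d((20, 13), (-21, -30)) = 59.4138
d((20, 13), (-17, -20)) = 49.5782
d((-20, 4), (-27, -27)) = 31.7805
d((-20, 4), (-21, -30)) = 34.0147
d((-20, 4), (-17, -20)) = 24.1868
d((-27, -27), (-21, -30)) = 6.7082
d((-27, -27), (-17, -20)) = 12.2066
d((-21, -30), (-17, -20)) = 10.7703

Closest pair: (-21, -18) and (-17, -20) with distance 4.4721

The closest pair is (-21, -18) and (-17, -20) with Euclidean distance 4.4721. For 9 points, brute-force pairwise comparison is shown above. For large n, the divide-and-conquer algorithm (sort by x, recurse on halves, check the dividing strip) achieves O(n log n).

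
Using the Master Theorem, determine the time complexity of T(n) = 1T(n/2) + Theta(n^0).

Master Theorem for T(n) = 1T(n/2) + O(n^0):

a = 1, b = 2, c = 0
log_b(a) = log_2(1) = 0.0000

Case 2: c = 0 = log_2(1) = 0.0000
T(n) = O(n^0 log n) = O(log n)

For T(n) = 1T(n/2) + O(n^0): log_2(1) = 0.0000. This is Case 2 of the Master Theorem (c = log_b(a), equal work at all levels), giving O(log n).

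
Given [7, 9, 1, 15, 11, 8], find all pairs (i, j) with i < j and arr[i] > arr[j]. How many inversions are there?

Finding inversions in [7, 9, 1, 15, 11, 8]:

(0, 2): arr[0]=7 > arr[2]=1
(1, 2): arr[1]=9 > arr[2]=1
(1, 5): arr[1]=9 > arr[5]=8
(3, 4): arr[3]=15 > arr[4]=11
(3, 5): arr[3]=15 > arr[5]=8
(4, 5): arr[4]=11 > arr[5]=8

Total inversions: 6

The array has 6 inversion(s): (0,2), (1,2), (1,5), (3,4), (3,5), (4,5). Each pair (i,j) satisfies i < j and arr[i] > arr[j].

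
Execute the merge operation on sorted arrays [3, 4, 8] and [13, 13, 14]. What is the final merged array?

Merging process:

Compare 3 vs 13: take 3 from left. Merged: [3]
Compare 4 vs 13: take 4 from left. Merged: [3, 4]
Compare 8 vs 13: take 8 from left. Merged: [3, 4, 8]
Append remaining from right: [13, 13, 14]. Merged: [3, 4, 8, 13, 13, 14]

Final merged array: [3, 4, 8, 13, 13, 14]
Total comparisons: 3

The merged array is [3, 4, 8, 13, 13, 14], requiring 3 comparisons. The merge step runs in O(n) time where n is the total number of elements.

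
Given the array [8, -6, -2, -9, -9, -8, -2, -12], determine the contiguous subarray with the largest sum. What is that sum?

Using Kadane's algorithm on [8, -6, -2, -9, -9, -8, -2, -12]:

Scanning through the array:
Position 1 (value -6): max_ending_here = 2, max_so_far = 8
Position 2 (value -2): max_ending_here = 0, max_so_far = 8
Position 3 (value -9): max_ending_here = -9, max_so_far = 8
Position 4 (value -9): max_ending_here = -9, max_so_far = 8
Position 5 (value -8): max_ending_here = -8, max_so_far = 8
Position 6 (value -2): max_ending_here = -2, max_so_far = 8
Position 7 (value -12): max_ending_here = -12, max_so_far = 8

Maximum subarray: [8]
Maximum sum: 8

The maximum subarray is [8] with sum 8. This subarray runs from index 0 to index 0.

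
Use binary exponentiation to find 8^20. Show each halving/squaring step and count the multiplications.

Computing 8^20 by squaring (build up from 8^1; each line after the first costs one multiplication):

8^1 = 8
8^2 = (8^1)^2 = 8^2 = 64
8^4 = (8^2)^2 = 64^2 = 4096
8^5 = 8 * 8^4 = 8 * 4096 = 32768
8^10 = (8^5)^2 = 32768^2 = 1073741824
8^20 = (8^10)^2 = 1073741824^2 = 1152921504606846976

Result: 1152921504606846976
Multiplications needed: 5 (5 lines after 8^1)

8^20 = 1152921504606846976. Using exponentiation by squaring, this requires 5 multiplications. The key idea: if the exponent is even, square the half-power; if odd, multiply by the base once.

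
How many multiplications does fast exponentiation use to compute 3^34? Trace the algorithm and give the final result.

Computing 3^34 by squaring (build up from 3^1; each line after the first costs one multiplication):

3^1 = 3
3^2 = (3^1)^2 = 3^2 = 9
3^4 = (3^2)^2 = 9^2 = 81
3^8 = (3^4)^2 = 81^2 = 6561
3^16 = (3^8)^2 = 6561^2 = 43046721
3^17 = 3 * 3^16 = 3 * 43046721 = 129140163
3^34 = (3^17)^2 = 129140163^2 = 16677181699666569

Result: 16677181699666569
Multiplications needed: 6 (6 lines after 3^1)

3^34 = 16677181699666569. Using exponentiation by squaring, this requires 6 multiplications. The key idea: if the exponent is even, square the half-power; if odd, multiply by the base once.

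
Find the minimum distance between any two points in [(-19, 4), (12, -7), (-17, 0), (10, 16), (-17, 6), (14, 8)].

Computing all pairwise distances among 6 points:

d((-19, 4), (12, -7)) = 32.8938
d((-19, 4), (-17, 0)) = 4.4721
d((-19, 4), (10, 16)) = 31.3847
d((-19, 4), (-17, 6)) = 2.8284 <-- minimum
d((-19, 4), (14, 8)) = 33.2415
d((12, -7), (-17, 0)) = 29.8329
d((12, -7), (10, 16)) = 23.0868
d((12, -7), (-17, 6)) = 31.7805
d((12, -7), (14, 8)) = 15.1327
d((-17, 0), (10, 16)) = 31.3847
d((-17, 0), (-17, 6)) = 6.0
d((-17, 0), (14, 8)) = 32.0156
d((10, 16), (-17, 6)) = 28.7924
d((10, 16), (14, 8)) = 8.9443
d((-17, 6), (14, 8)) = 31.0644

Closest pair: (-19, 4) and (-17, 6) with distance 2.8284

The closest pair is (-19, 4) and (-17, 6) with Euclidean distance 2.8284. For 6 points, brute-force pairwise comparison is shown above. For large n, the divide-and-conquer algorithm (sort by x, recurse on halves, check the dividing strip) achieves O(n log n).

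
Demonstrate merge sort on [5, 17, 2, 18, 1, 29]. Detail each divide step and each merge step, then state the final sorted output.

Merge sort trace:

Split: [5, 17, 2, 18, 1, 29] -> [5, 17, 2] and [18, 1, 29]
  Split: [5, 17, 2] -> [5] and [17, 2]
    Split: [17, 2] -> [17] and [2]
    Merge: [17] + [2] -> [2, 17]
  Merge: [5] + [2, 17] -> [2, 5, 17]
  Split: [18, 1, 29] -> [18] and [1, 29]
    Split: [1, 29] -> [1] and [29]
    Merge: [1] + [29] -> [1, 29]
  Merge: [18] + [1, 29] -> [1, 18, 29]
Merge: [2, 5, 17] + [1, 18, 29] -> [1, 2, 5, 17, 18, 29]

Final sorted array: [1, 2, 5, 17, 18, 29]

The merge sort proceeds by recursively splitting the array and merging sorted halves.
After all merges, the sorted array is [1, 2, 5, 17, 18, 29].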